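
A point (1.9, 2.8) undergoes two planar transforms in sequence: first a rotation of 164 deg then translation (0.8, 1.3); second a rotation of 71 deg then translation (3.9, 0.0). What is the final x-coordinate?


After transform 1:
x1 = cos(164)*1.9 - sin(164)*2.8 + 0.8 = -1.7982
y1 = sin(164)*1.9 + cos(164)*2.8 + 1.3 = -0.8678
After transform 2:
x2 = cos(71)*-1.7982 - sin(71)*-0.8678 + 3.9
= 4.1351


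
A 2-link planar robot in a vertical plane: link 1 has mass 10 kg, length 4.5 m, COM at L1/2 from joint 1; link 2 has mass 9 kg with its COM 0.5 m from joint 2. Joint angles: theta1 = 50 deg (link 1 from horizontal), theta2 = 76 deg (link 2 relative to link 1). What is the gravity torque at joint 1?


Horizontal distance from joint 1 to link-1 COM:
  x_c1 = (L1/2)*cos(t1) = 2.25 * 0.6428 = 1.4463 m
Horizontal distance from joint 1 to link-2 COM:
  x_c2 = L1*cos(t1) + Lc2*cos(t1+t2)
       = 4.5*0.6428 + 0.5*-0.5878 = 2.5987 m
tau1 = m1*g*x_c1 + m2*g*x_c2
     = 10*9.81*1.4463 + 9*9.81*2.5987
     = 141.8793 + 229.435
     = 371.3142 Nm


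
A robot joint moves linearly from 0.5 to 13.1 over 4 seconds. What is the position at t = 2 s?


s = t/T = 2/4 = 0.5
p(t) = p0 + (pf-p0)*s
= 0.5 + (13.1 - 0.5) * 0.5
= 6.8


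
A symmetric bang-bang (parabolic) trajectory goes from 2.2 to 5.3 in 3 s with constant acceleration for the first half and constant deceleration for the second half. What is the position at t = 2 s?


Symmetric rest-to-rest: each phase covers (pf-p0)/2 in time T/2. 0.5*a*(T/2)^2 = (pf-p0)/2 => a = 4*(pf-p0)/T^2
a = 4*(5.3-2.2)/3^2 = 1.3778
t = 2 is in the deceleration phase (t > T/2).
p = pf - 0.5*a*(T-t)^2 = 5.3 - 0.5*1.3778*1^2
= 4.6111


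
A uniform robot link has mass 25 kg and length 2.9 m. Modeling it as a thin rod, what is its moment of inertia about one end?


I = (1/3) * m * L^2
= (1/3) * 25 * 2.9^2
= 0.333333 * 25 * 8.41
= 70.0833 kg*m^2


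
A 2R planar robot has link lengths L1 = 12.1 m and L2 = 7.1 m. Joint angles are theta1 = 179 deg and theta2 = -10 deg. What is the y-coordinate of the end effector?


Convert angles to radians: theta1 = 3.1241, theta2 = -0.1745
y = L1*sin(theta1) + L2*sin(theta1+theta2)
y = 0.2112 + 1.3547
y = 1.5659


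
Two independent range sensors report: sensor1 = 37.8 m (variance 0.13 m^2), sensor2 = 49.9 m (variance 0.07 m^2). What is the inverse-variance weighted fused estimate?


w1 = (1/var1) / (1/var1 + 1/var2)
   = 7.6923 / (7.6923 + 14.2857) = 0.35
w2 = 1 - w1 = 0.65
fused = w1*s1 + w2*s2 = 13.23 + 32.435
= 45.665 m


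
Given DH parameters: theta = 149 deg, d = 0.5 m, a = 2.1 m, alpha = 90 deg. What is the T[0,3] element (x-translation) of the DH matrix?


T[0,3] = a * cos(theta)
= 2.1 * cos(149 deg)
= 2.1 * -0.8572
= -1.8001


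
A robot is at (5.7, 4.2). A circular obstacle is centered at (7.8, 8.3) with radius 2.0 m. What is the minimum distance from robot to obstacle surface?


center_dist = sqrt((5.7-7.8)^2 + (4.2-8.3)^2)
= sqrt(4.41 + 16.81)
= 4.6065
min_dist = center_dist - radius = 4.6065 - 2.0 = 2.6065 m


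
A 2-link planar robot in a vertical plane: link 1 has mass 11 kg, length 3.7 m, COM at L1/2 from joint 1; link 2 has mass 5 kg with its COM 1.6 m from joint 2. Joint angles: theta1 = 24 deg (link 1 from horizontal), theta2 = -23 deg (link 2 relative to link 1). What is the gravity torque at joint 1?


Horizontal distance from joint 1 to link-1 COM:
  x_c1 = (L1/2)*cos(t1) = 1.85 * 0.9135 = 1.6901 m
Horizontal distance from joint 1 to link-2 COM:
  x_c2 = L1*cos(t1) + Lc2*cos(t1+t2)
       = 3.7*0.9135 + 1.6*0.9998 = 4.9799 m
tau1 = m1*g*x_c1 + m2*g*x_c2
     = 11*9.81*1.6901 + 5*9.81*4.9799
     = 182.3743 + 244.2628
     = 426.6371 Nm


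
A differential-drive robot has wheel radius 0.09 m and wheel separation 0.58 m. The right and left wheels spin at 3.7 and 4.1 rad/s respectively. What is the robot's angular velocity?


vR = r*wR = 0.09*3.7 = 0.333 m/s
vL = r*wL = 0.09*4.1 = 0.369 m/s
v = (vR+vL)/2 = 0.351 m/s
omega = (vR-vL)/L = -0.0621 rad/s
angular velocity = -0.0621 rad/s


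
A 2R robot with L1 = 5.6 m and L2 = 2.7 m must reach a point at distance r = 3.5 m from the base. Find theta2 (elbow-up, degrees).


cos(theta2) = (r^2 - L1^2 - L2^2) / (2*L1*L2)
cos(theta2) = (12.25 - 31.36 - 7.29) / 30.24
cos(theta2) = -0.873016
theta2 = 150.811 degrees


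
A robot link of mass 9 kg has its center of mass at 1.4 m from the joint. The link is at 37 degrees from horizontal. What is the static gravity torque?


tau = m*g*L*cos(angle)
= 9 * 9.81 * 1.4 * cos(37 deg)
= 9 * 9.81 * 1.4 * 0.7986
= 98.7161 Nm


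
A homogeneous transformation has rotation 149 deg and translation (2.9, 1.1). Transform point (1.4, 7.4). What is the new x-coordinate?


x' = cos(theta)*px - sin(theta)*py + tx
= -0.8572*1.4 - 0.515*7.4 + 2.9
= -2.1113


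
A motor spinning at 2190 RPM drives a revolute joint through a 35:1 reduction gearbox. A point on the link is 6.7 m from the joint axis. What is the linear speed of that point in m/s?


omega_motor = 2190 * 2*pi/60 = 229.3363 rad/s
omega_joint = omega_motor / 35 = 6.5525 rad/s
v = omega_joint * r = 6.5525 * 6.7
= 43.9015 m/s


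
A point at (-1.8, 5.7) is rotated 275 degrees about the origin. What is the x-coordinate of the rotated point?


x' = x*cos(theta) - y*sin(theta)
cos(275 deg) = 0.0872, sin(275 deg) = -0.9962
x' = -1.8 * 0.0872 - 5.7 * -0.9962
= -0.1569 - -5.6783
= 5.5214


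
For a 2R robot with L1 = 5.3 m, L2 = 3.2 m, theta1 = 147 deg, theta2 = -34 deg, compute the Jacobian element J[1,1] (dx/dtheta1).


J[1,1] = -L1*sin(t1) - L2*sin(t1+t2)
= -5.3*sin(147) - 3.2*sin(113)
= -5.8322


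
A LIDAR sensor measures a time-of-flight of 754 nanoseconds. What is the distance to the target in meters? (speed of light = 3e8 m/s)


tof = 754 ns = 7.54e-07 s
dist = c * tof / 2
= 3e8 * 7.54e-07 / 2
= 113.1 m


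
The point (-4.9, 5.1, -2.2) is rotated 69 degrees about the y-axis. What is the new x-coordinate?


Rotation about y-axis: x' = x*cos(theta) + z*sin(theta)
= -4.9 * 0.3584 + -2.2 * 0.9336
= -3.8099


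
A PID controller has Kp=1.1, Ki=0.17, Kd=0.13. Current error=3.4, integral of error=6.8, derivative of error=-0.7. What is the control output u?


u = Kp*e + Ki*int(e) + Kd*de/dt
= 1.1*3.4 + 0.17*6.8 + 0.13*(-0.7)
= 3.74 + 1.156 + -0.091
= 4.805


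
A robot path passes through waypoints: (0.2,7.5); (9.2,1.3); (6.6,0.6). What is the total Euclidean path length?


Segment lengths:
  seg1 = sqrt((9.0)^2 + (-6.2)^2) = 10.9289
  seg2 = sqrt((-2.6)^2 + (-0.7)^2) = 2.6926
Total = 13.6214


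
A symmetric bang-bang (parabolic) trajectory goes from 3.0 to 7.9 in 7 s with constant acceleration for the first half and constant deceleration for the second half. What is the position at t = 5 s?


Symmetric rest-to-rest: each phase covers (pf-p0)/2 in time T/2. 0.5*a*(T/2)^2 = (pf-p0)/2 => a = 4*(pf-p0)/T^2
a = 4*(7.9-3.0)/7^2 = 0.4
t = 5 is in the deceleration phase (t > T/2).
p = pf - 0.5*a*(T-t)^2 = 7.9 - 0.5*0.4*2^2
= 7.1


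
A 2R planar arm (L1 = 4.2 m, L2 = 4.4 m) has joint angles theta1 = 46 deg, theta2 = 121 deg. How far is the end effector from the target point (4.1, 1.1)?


End effector via forward kinematics:
x = L1*cos(t1) + L2*cos(t1+t2) = -1.3697
y = L1*sin(t1) + L2*sin(t1+t2) = 4.011
Distance to target:
d = sqrt((4.1 - -1.3697)^2 + (1.1 - 4.011)^2)
= sqrt(29.9172 + 8.474)
= 6.1961 m


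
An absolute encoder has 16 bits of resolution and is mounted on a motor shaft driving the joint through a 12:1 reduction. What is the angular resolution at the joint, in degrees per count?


counts = 2^16 = 65536
effective counts at joint = 65536 * 12 = 786432
resolution = 360 / 786432
= 4.5776e-04 deg/count


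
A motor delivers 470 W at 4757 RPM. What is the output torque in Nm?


omega = 4757 * 2*pi/60 = 498.1519 rad/s
tau = P / omega = 470 / 498.1519
= 0.9435 Nm


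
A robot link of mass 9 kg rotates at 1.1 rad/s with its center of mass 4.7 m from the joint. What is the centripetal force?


F = m * omega^2 * r
= 9 * 1.1^2 * 4.7
= 9 * 1.21 * 4.7
= 51.183 N


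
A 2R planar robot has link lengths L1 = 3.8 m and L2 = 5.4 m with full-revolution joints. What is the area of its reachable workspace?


r_max = L1 + L2 = 9.2 m
r_min = |L1 - L2| = 1.6 m
Area = pi*(r_max^2 - r_min^2)
= pi*(84.64 - 2.56)
= pi * 82.08
= 257.8619 m^2


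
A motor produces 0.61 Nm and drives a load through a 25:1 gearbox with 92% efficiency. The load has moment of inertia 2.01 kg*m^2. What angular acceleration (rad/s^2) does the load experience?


tau_out = tau_motor * N * eta
= 0.61 * 25 * 0.92 = 14.03 Nm
alpha = tau_out / I = 14.03 / 2.01
= 6.9801 rad/s^2


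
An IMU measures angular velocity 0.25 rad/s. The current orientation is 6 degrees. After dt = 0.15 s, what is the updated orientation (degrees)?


delta_theta = w * dt = 0.25 * 0.15 = 0.0375 rad
= 2.1486 deg
theta_new = 6 + 2.1486 = 8.1486 deg


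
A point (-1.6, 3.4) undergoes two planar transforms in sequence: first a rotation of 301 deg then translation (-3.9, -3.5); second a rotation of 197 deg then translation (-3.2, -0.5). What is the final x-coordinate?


After transform 1:
x1 = cos(301)*-1.6 - sin(301)*3.4 + -3.9 = -1.8097
y1 = sin(301)*-1.6 + cos(301)*3.4 + -3.5 = -0.3774
After transform 2:
x2 = cos(197)*-1.8097 - sin(197)*-0.3774 + -3.2
= -1.5797


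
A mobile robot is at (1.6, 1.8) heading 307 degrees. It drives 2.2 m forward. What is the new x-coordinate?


x_new = x0 + d*cos(theta)
= 1.6 + 2.2*cos(307)
= 1.6 + 1.324
= 2.924


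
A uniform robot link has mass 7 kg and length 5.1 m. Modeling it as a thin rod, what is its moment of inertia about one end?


I = (1/3) * m * L^2
= (1/3) * 7 * 5.1^2
= 0.333333 * 7 * 26.01
= 60.69 kg*m^2


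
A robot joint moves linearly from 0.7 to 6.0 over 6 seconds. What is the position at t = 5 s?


s = t/T = 5/6 = 0.8333
p(t) = p0 + (pf-p0)*s
= 0.7 + (6.0 - 0.7) * 0.8333
= 5.1167


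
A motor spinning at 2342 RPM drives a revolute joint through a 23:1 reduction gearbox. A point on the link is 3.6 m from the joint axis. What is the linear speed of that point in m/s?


omega_motor = 2342 * 2*pi/60 = 245.2537 rad/s
omega_joint = omega_motor / 23 = 10.6632 rad/s
v = omega_joint * r = 10.6632 * 3.6
= 38.3875 m/s


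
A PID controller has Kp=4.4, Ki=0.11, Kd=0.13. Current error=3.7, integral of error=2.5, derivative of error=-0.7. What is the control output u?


u = Kp*e + Ki*int(e) + Kd*de/dt
= 4.4*3.7 + 0.11*2.5 + 0.13*(-0.7)
= 16.28 + 0.275 + -0.091
= 16.464


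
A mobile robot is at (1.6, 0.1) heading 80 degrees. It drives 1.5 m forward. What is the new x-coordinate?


x_new = x0 + d*cos(theta)
= 1.6 + 1.5*cos(80)
= 1.6 + 0.2605
= 1.8605


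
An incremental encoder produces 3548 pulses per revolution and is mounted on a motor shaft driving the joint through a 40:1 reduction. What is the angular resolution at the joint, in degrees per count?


counts per rev = 3548
effective counts at joint = 3548 * 40 = 141920
resolution = 360 / 141920
= 0.0025 deg/count


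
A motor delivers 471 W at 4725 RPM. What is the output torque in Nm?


omega = 4725 * 2*pi/60 = 494.8008 rad/s
tau = P / omega = 471 / 494.8008
= 0.9519 Nm


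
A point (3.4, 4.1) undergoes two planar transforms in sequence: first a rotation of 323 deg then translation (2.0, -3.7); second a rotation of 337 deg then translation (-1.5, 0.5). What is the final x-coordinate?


After transform 1:
x1 = cos(323)*3.4 - sin(323)*4.1 + 2.0 = 7.1828
y1 = sin(323)*3.4 + cos(323)*4.1 + -3.7 = -2.4718
After transform 2:
x2 = cos(337)*7.1828 - sin(337)*-2.4718 + -1.5
= 4.146


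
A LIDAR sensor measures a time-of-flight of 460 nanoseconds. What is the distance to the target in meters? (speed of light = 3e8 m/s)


tof = 460 ns = 4.6e-07 s
dist = c * tof / 2
= 3e8 * 4.6e-07 / 2
= 69.0 m


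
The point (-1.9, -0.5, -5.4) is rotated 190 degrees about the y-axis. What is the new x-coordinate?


Rotation about y-axis: x' = x*cos(theta) + z*sin(theta)
= -1.9 * -0.9848 + -5.4 * -0.1736
= 2.8088


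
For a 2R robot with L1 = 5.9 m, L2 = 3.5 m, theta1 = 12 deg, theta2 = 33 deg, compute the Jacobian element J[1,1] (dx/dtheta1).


J[1,1] = -L1*sin(t1) - L2*sin(t1+t2)
= -5.9*sin(12) - 3.5*sin(45)
= -3.7016


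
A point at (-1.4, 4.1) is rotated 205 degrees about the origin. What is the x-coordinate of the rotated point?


x' = x*cos(theta) - y*sin(theta)
cos(205 deg) = -0.9063, sin(205 deg) = -0.4226
x' = -1.4 * -0.9063 - 4.1 * -0.4226
= 1.2688 - -1.7327
= 3.0016


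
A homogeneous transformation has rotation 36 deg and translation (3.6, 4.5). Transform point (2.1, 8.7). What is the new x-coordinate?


x' = cos(theta)*px - sin(theta)*py + tx
= 0.809*2.1 - 0.5878*8.7 + 3.6
= 0.1852


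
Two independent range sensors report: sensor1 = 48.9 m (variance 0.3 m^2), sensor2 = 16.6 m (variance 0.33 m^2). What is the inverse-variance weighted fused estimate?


w1 = (1/var1) / (1/var1 + 1/var2)
   = 3.3333 / (3.3333 + 3.0303) = 0.5238
w2 = 1 - w1 = 0.4762
fused = w1*s1 + w2*s2 = 25.6143 + 7.9048
= 33.519 m


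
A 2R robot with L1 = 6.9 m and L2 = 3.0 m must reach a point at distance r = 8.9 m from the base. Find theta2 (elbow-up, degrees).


cos(theta2) = (r^2 - L1^2 - L2^2) / (2*L1*L2)
cos(theta2) = (79.21 - 47.61 - 9.0) / 41.4
cos(theta2) = 0.545894
theta2 = 56.9142 degrees


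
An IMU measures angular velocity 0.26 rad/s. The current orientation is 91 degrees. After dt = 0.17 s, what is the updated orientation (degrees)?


delta_theta = w * dt = 0.26 * 0.17 = 0.0442 rad
= 2.5325 deg
theta_new = 91 + 2.5325 = 93.5325 deg


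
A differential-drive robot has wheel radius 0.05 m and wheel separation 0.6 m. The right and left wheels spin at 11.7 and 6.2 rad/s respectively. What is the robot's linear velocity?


vR = r*wR = 0.05*11.7 = 0.585 m/s
vL = r*wL = 0.05*6.2 = 0.31 m/s
v = (vR+vL)/2 = 0.4475 m/s
omega = (vR-vL)/L = 0.4583 rad/s
linear velocity = 0.4475 m/s


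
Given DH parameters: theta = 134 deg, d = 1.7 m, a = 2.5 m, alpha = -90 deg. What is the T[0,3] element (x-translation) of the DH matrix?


T[0,3] = a * cos(theta)
= 2.5 * cos(134 deg)
= 2.5 * -0.6947
= -1.7366


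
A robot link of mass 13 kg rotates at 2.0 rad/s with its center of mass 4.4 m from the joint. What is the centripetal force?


F = m * omega^2 * r
= 13 * 2.0^2 * 4.4
= 13 * 4.0 * 4.4
= 228.8 N


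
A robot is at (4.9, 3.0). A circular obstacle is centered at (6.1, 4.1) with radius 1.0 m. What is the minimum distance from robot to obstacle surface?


center_dist = sqrt((4.9-6.1)^2 + (3.0-4.1)^2)
= sqrt(1.44 + 1.21)
= 1.6279
min_dist = center_dist - radius = 1.6279 - 1.0 = 0.6279 m


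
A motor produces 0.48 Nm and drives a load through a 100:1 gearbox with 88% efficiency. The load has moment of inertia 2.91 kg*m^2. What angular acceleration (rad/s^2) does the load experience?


tau_out = tau_motor * N * eta
= 0.48 * 100 * 0.88 = 42.24 Nm
alpha = tau_out / I = 42.24 / 2.91
= 14.5155 rad/s^2


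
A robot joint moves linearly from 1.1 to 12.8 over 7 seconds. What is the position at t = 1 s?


s = t/T = 1/7 = 0.1429
p(t) = p0 + (pf-p0)*s
= 1.1 + (12.8 - 1.1) * 0.1429
= 2.7714


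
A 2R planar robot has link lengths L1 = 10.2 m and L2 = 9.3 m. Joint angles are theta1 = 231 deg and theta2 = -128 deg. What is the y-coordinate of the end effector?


Convert angles to radians: theta1 = 4.0317, theta2 = -2.234
y = L1*sin(theta1) + L2*sin(theta1+theta2)
y = -7.9269 + 9.0616
y = 1.1348


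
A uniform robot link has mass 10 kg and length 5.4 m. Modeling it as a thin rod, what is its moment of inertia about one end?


I = (1/3) * m * L^2
= (1/3) * 10 * 5.4^2
= 0.333333 * 10 * 29.16
= 97.2 kg*m^2


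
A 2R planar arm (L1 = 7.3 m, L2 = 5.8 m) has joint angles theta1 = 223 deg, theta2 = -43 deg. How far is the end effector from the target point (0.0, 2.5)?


End effector via forward kinematics:
x = L1*cos(t1) + L2*cos(t1+t2) = -11.1389
y = L1*sin(t1) + L2*sin(t1+t2) = -4.9786
Distance to target:
d = sqrt((0.0 - -11.1389)^2 + (2.5 - -4.9786)^2)
= sqrt(124.0747 + 55.9293)
= 13.4166 m


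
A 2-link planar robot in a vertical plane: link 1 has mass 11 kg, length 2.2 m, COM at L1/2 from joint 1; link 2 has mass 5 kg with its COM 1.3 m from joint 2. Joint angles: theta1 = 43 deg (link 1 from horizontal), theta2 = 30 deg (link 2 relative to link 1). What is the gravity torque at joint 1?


Horizontal distance from joint 1 to link-1 COM:
  x_c1 = (L1/2)*cos(t1) = 1.1 * 0.7314 = 0.8045 m
Horizontal distance from joint 1 to link-2 COM:
  x_c2 = L1*cos(t1) + Lc2*cos(t1+t2)
       = 2.2*0.7314 + 1.3*0.2924 = 1.9891 m
tau1 = m1*g*x_c1 + m2*g*x_c2
     = 11*9.81*0.8045 + 5*9.81*1.9891
     = 86.8124 + 97.5635
     = 184.3759 Nm


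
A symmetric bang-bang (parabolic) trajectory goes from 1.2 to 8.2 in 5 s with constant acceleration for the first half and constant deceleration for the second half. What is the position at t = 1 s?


Symmetric rest-to-rest: each phase covers (pf-p0)/2 in time T/2. 0.5*a*(T/2)^2 = (pf-p0)/2 => a = 4*(pf-p0)/T^2
a = 4*(8.2-1.2)/5^2 = 1.12
t = 1 is in the acceleration phase (t <= T/2).
p = p0 + 0.5*a*t^2 = 1.2 + 0.5*1.12*1^2
= 1.76


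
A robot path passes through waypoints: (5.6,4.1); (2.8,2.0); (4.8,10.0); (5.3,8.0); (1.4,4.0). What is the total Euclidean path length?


Segment lengths:
  seg1 = sqrt((-2.8)^2 + (-2.1)^2) = 3.5
  seg2 = sqrt((2.0)^2 + (8.0)^2) = 8.2462
  seg3 = sqrt((0.5)^2 + (-2.0)^2) = 2.0616
  seg4 = sqrt((-3.9)^2 + (-4.0)^2) = 5.5866
Total = 19.3944


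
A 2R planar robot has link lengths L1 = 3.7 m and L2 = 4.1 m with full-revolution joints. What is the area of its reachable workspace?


r_max = L1 + L2 = 7.8 m
r_min = |L1 - L2| = 0.4 m
Area = pi*(r_max^2 - r_min^2)
= pi*(60.84 - 0.16)
= pi * 60.68
= 190.6318 m^2


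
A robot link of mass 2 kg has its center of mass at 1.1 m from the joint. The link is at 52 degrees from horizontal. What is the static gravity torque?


tau = m*g*L*cos(angle)
= 2 * 9.81 * 1.1 * cos(52 deg)
= 2 * 9.81 * 1.1 * 0.6157
= 13.2872 Nm


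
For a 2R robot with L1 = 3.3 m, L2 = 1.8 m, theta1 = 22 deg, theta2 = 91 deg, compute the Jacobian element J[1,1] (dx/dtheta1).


J[1,1] = -L1*sin(t1) - L2*sin(t1+t2)
= -3.3*sin(22) - 1.8*sin(113)
= -2.8931


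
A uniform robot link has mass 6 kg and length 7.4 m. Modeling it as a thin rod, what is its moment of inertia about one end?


I = (1/3) * m * L^2
= (1/3) * 6 * 7.4^2
= 0.333333 * 6 * 54.76
= 109.52 kg*m^2


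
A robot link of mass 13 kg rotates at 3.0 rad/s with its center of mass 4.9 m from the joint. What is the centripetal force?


F = m * omega^2 * r
= 13 * 3.0^2 * 4.9
= 13 * 9.0 * 4.9
= 573.3 N


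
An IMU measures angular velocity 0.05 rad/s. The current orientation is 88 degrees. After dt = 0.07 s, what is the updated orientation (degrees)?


delta_theta = w * dt = 0.05 * 0.07 = 0.0035 rad
= 0.2005 deg
theta_new = 88 + 0.2005 = 88.2005 deg


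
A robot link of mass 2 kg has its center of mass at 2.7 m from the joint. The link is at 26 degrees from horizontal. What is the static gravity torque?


tau = m*g*L*cos(angle)
= 2 * 9.81 * 2.7 * cos(26 deg)
= 2 * 9.81 * 2.7 * 0.8988
= 47.6127 Nm


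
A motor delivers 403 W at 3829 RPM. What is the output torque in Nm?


omega = 3829 * 2*pi/60 = 400.9719 rad/s
tau = P / omega = 403 / 400.9719
= 1.0051 Nm


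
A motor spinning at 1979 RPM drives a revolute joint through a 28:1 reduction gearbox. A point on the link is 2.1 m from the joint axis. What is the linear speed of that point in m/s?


omega_motor = 1979 * 2*pi/60 = 207.2404 rad/s
omega_joint = omega_motor / 28 = 7.4014 rad/s
v = omega_joint * r = 7.4014 * 2.1
= 15.543 m/s


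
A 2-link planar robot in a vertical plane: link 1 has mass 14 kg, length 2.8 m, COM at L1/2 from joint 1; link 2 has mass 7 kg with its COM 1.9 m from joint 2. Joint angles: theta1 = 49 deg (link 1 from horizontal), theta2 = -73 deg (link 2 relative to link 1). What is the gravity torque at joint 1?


Horizontal distance from joint 1 to link-1 COM:
  x_c1 = (L1/2)*cos(t1) = 1.4 * 0.6561 = 0.9185 m
Horizontal distance from joint 1 to link-2 COM:
  x_c2 = L1*cos(t1) + Lc2*cos(t1+t2)
       = 2.8*0.6561 + 1.9*0.9135 = 3.5727 m
tau1 = m1*g*x_c1 + m2*g*x_c2
     = 14*9.81*0.9185 + 7*9.81*3.5727
     = 126.1444 + 245.3374
     = 371.4818 Nm


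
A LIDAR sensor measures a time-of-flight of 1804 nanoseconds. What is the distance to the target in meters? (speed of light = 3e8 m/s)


tof = 1804 ns = 1.804e-06 s
dist = c * tof / 2
= 3e8 * 1.804e-06 / 2
= 270.6 m


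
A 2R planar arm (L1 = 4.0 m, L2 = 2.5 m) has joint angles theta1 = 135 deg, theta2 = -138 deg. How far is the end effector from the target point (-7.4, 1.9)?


End effector via forward kinematics:
x = L1*cos(t1) + L2*cos(t1+t2) = -0.3319
y = L1*sin(t1) + L2*sin(t1+t2) = 2.6976
Distance to target:
d = sqrt((-7.4 - -0.3319)^2 + (1.9 - 2.6976)^2)
= sqrt(49.9587 + 0.6361)
= 7.113 m


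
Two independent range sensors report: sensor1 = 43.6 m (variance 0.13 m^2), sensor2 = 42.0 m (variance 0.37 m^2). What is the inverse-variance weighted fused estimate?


w1 = (1/var1) / (1/var1 + 1/var2)
   = 7.6923 / (7.6923 + 2.7027) = 0.74
w2 = 1 - w1 = 0.26
fused = w1*s1 + w2*s2 = 32.264 + 10.92
= 43.184 m


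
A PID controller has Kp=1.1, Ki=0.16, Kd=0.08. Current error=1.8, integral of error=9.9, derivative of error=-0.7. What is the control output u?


u = Kp*e + Ki*int(e) + Kd*de/dt
= 1.1*1.8 + 0.16*9.9 + 0.08*(-0.7)
= 1.98 + 1.584 + -0.056
= 3.508


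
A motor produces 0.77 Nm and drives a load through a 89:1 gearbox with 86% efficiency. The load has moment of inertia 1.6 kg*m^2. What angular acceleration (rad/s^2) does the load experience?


tau_out = tau_motor * N * eta
= 0.77 * 89 * 0.86 = 58.9358 Nm
alpha = tau_out / I = 58.9358 / 1.6
= 36.8349 rad/s^2


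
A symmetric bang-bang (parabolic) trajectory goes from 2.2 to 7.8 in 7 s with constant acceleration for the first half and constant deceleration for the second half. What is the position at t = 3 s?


Symmetric rest-to-rest: each phase covers (pf-p0)/2 in time T/2. 0.5*a*(T/2)^2 = (pf-p0)/2 => a = 4*(pf-p0)/T^2
a = 4*(7.8-2.2)/7^2 = 0.4571
t = 3 is in the acceleration phase (t <= T/2).
p = p0 + 0.5*a*t^2 = 2.2 + 0.5*0.4571*3^2
= 4.2571


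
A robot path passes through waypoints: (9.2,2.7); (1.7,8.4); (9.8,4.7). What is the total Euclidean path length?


Segment lengths:
  seg1 = sqrt((-7.5)^2 + (5.7)^2) = 9.4202
  seg2 = sqrt((8.1)^2 + (-3.7)^2) = 8.9051
Total = 18.3252


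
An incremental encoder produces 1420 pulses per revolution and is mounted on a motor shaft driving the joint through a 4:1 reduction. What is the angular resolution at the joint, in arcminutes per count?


counts per rev = 1420
effective counts at joint = 1420 * 4 = 5680
resolution = 360*60 / 5680
= 3.8028 arcmin/count


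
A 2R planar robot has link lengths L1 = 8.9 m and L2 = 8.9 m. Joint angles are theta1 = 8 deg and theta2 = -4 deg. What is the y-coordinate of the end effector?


Convert angles to radians: theta1 = 0.1396, theta2 = -0.0698
y = L1*sin(theta1) + L2*sin(theta1+theta2)
y = 1.2386 + 0.6208
y = 1.8595


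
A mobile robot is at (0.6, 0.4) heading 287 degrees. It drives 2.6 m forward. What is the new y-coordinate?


y_new = y0 + d*sin(theta)
= 0.4 + 2.6*sin(287)
= 0.4 + -2.4864
= -2.0864


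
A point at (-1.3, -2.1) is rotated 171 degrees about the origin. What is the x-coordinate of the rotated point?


x' = x*cos(theta) - y*sin(theta)
cos(171 deg) = -0.9877, sin(171 deg) = 0.1564
x' = -1.3 * -0.9877 - -2.1 * 0.1564
= 1.284 - -0.3285
= 1.6125


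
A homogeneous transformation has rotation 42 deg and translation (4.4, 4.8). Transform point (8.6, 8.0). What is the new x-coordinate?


x' = cos(theta)*px - sin(theta)*py + tx
= 0.7431*8.6 - 0.6691*8.0 + 4.4
= 5.438


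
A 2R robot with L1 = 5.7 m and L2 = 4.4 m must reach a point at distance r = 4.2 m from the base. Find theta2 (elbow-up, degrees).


cos(theta2) = (r^2 - L1^2 - L2^2) / (2*L1*L2)
cos(theta2) = (17.64 - 32.49 - 19.36) / 50.16
cos(theta2) = -0.682018
theta2 = 133.0015 degrees


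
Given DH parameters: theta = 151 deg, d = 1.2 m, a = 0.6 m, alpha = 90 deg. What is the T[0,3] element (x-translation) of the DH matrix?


T[0,3] = a * cos(theta)
= 0.6 * cos(151 deg)
= 0.6 * -0.8746
= -0.5248


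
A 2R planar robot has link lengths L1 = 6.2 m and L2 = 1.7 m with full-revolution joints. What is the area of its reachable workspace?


r_max = L1 + L2 = 7.9 m
r_min = |L1 - L2| = 4.5 m
Area = pi*(r_max^2 - r_min^2)
= pi*(62.41 - 20.25)
= pi * 42.16
= 132.4495 m^2


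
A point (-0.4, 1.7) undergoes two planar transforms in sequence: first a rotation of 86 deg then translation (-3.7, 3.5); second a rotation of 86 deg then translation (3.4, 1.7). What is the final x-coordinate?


After transform 1:
x1 = cos(86)*-0.4 - sin(86)*1.7 + -3.7 = -5.4238
y1 = sin(86)*-0.4 + cos(86)*1.7 + 3.5 = 3.2196
After transform 2:
x2 = cos(86)*-5.4238 - sin(86)*3.2196 + 3.4
= -0.1901


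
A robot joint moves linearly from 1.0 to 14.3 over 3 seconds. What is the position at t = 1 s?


s = t/T = 1/3 = 0.3333
p(t) = p0 + (pf-p0)*s
= 1.0 + (14.3 - 1.0) * 0.3333
= 5.4333


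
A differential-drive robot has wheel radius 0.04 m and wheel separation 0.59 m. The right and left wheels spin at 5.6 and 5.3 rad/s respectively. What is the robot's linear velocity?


vR = r*wR = 0.04*5.6 = 0.224 m/s
vL = r*wL = 0.04*5.3 = 0.212 m/s
v = (vR+vL)/2 = 0.218 m/s
omega = (vR-vL)/L = 0.0203 rad/s
linear velocity = 0.218 m/s


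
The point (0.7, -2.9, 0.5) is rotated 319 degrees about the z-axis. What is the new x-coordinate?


Rotation about z-axis: x' = x*cos(theta) - y*sin(theta)
= 0.7 * 0.7547 - -2.9 * -0.6561
= -1.3743


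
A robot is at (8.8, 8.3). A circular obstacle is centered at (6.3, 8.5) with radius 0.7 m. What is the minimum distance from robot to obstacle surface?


center_dist = sqrt((8.8-6.3)^2 + (8.3-8.5)^2)
= sqrt(6.25 + 0.04)
= 2.508
min_dist = center_dist - radius = 2.508 - 0.7 = 1.808 m


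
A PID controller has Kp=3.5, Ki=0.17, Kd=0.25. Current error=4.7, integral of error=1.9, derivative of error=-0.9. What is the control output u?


u = Kp*e + Ki*int(e) + Kd*de/dt
= 3.5*4.7 + 0.17*1.9 + 0.25*(-0.9)
= 16.45 + 0.323 + -0.225
= 16.548


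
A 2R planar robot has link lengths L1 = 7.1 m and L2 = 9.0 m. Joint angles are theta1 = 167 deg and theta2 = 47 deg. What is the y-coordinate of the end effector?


Convert angles to radians: theta1 = 2.9147, theta2 = 0.8203
y = L1*sin(theta1) + L2*sin(theta1+theta2)
y = 1.5972 + -5.0327
y = -3.4356


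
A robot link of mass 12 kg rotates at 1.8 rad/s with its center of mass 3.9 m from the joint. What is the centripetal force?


F = m * omega^2 * r
= 12 * 1.8^2 * 3.9
= 12 * 3.24 * 3.9
= 151.632 N


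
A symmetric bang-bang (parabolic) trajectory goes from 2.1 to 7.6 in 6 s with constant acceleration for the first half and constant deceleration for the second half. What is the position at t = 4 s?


Symmetric rest-to-rest: each phase covers (pf-p0)/2 in time T/2. 0.5*a*(T/2)^2 = (pf-p0)/2 => a = 4*(pf-p0)/T^2
a = 4*(7.6-2.1)/6^2 = 0.6111
t = 4 is in the deceleration phase (t > T/2).
p = pf - 0.5*a*(T-t)^2 = 7.6 - 0.5*0.6111*2^2
= 6.3778


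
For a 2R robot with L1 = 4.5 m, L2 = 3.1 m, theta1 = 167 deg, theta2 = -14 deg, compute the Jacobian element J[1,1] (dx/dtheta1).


J[1,1] = -L1*sin(t1) - L2*sin(t1+t2)
= -4.5*sin(167) - 3.1*sin(153)
= -2.4197


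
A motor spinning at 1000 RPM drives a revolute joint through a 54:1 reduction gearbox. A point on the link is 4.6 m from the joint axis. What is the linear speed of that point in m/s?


omega_motor = 1000 * 2*pi/60 = 104.7198 rad/s
omega_joint = omega_motor / 54 = 1.9393 rad/s
v = omega_joint * r = 1.9393 * 4.6
= 8.9206 m/s


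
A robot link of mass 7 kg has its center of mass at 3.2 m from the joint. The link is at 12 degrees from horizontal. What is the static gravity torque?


tau = m*g*L*cos(angle)
= 7 * 9.81 * 3.2 * cos(12 deg)
= 7 * 9.81 * 3.2 * 0.9781
= 214.9421 Nm


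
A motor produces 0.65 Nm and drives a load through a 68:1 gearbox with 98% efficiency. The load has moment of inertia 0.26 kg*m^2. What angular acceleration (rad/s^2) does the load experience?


tau_out = tau_motor * N * eta
= 0.65 * 68 * 0.98 = 43.316 Nm
alpha = tau_out / I = 43.316 / 0.26
= 166.6 rad/s^2


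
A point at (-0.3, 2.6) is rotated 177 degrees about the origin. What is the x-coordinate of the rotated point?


x' = x*cos(theta) - y*sin(theta)
cos(177 deg) = -0.9986, sin(177 deg) = 0.0523
x' = -0.3 * -0.9986 - 2.6 * 0.0523
= 0.2996 - 0.1361
= 0.1635


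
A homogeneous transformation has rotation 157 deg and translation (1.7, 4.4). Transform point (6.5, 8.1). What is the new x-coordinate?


x' = cos(theta)*px - sin(theta)*py + tx
= -0.9205*6.5 - 0.3907*8.1 + 1.7
= -7.4482


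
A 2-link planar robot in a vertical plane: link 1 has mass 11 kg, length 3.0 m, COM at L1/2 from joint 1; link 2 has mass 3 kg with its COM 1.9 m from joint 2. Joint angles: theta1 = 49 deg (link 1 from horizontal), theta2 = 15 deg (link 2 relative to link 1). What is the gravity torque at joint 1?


Horizontal distance from joint 1 to link-1 COM:
  x_c1 = (L1/2)*cos(t1) = 1.5 * 0.6561 = 0.9841 m
Horizontal distance from joint 1 to link-2 COM:
  x_c2 = L1*cos(t1) + Lc2*cos(t1+t2)
       = 3.0*0.6561 + 1.9*0.4384 = 2.8011 m
tau1 = m1*g*x_c1 + m2*g*x_c2
     = 11*9.81*0.9841 + 3*9.81*2.8011
     = 106.193 + 82.4359
     = 188.6288 Nm


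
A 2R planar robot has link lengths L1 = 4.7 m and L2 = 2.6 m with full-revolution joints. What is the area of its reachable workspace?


r_max = L1 + L2 = 7.3 m
r_min = |L1 - L2| = 2.1 m
Area = pi*(r_max^2 - r_min^2)
= pi*(53.29 - 4.41)
= pi * 48.88
= 153.561 m^2


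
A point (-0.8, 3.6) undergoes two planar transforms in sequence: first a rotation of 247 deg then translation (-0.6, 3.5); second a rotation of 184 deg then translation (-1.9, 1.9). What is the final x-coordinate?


After transform 1:
x1 = cos(247)*-0.8 - sin(247)*3.6 + -0.6 = 3.0264
y1 = sin(247)*-0.8 + cos(247)*3.6 + 3.5 = 2.8298
After transform 2:
x2 = cos(184)*3.0264 - sin(184)*2.8298 + -1.9
= -4.7216


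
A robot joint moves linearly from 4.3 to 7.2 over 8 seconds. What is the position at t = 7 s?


s = t/T = 7/8 = 0.875
p(t) = p0 + (pf-p0)*s
= 4.3 + (7.2 - 4.3) * 0.875
= 6.8375


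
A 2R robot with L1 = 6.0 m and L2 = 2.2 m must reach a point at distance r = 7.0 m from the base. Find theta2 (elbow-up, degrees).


cos(theta2) = (r^2 - L1^2 - L2^2) / (2*L1*L2)
cos(theta2) = (49.0 - 36.0 - 4.84) / 26.4
cos(theta2) = 0.309091
theta2 = 71.9955 degrees


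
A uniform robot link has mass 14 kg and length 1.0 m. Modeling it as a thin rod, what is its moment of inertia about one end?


I = (1/3) * m * L^2
= (1/3) * 14 * 1.0^2
= 0.333333 * 14 * 1.0
= 4.6667 kg*m^2


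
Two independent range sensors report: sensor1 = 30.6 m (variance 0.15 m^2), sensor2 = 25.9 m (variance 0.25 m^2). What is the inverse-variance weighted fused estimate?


w1 = (1/var1) / (1/var1 + 1/var2)
   = 6.6667 / (6.6667 + 4.0) = 0.625
w2 = 1 - w1 = 0.375
fused = w1*s1 + w2*s2 = 19.125 + 9.7125
= 28.8375 m


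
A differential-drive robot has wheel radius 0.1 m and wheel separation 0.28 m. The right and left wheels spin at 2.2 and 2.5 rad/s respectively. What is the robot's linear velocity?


vR = r*wR = 0.1*2.2 = 0.22 m/s
vL = r*wL = 0.1*2.5 = 0.25 m/s
v = (vR+vL)/2 = 0.235 m/s
omega = (vR-vL)/L = -0.1071 rad/s
linear velocity = 0.235 m/s


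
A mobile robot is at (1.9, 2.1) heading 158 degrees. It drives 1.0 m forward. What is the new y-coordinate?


y_new = y0 + d*sin(theta)
= 2.1 + 1.0*sin(158)
= 2.1 + 0.3746
= 2.4746


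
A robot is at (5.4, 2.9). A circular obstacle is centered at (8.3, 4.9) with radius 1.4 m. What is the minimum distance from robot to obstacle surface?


center_dist = sqrt((5.4-8.3)^2 + (2.9-4.9)^2)
= sqrt(8.41 + 4.0)
= 3.5228
min_dist = center_dist - radius = 3.5228 - 1.4 = 2.1228 m


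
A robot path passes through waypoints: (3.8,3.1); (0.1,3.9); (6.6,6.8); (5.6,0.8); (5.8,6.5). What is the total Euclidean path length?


Segment lengths:
  seg1 = sqrt((-3.7)^2 + (0.8)^2) = 3.7855
  seg2 = sqrt((6.5)^2 + (2.9)^2) = 7.1176
  seg3 = sqrt((-1.0)^2 + (-6.0)^2) = 6.0828
  seg4 = sqrt((0.2)^2 + (5.7)^2) = 5.7035
Total = 22.6894


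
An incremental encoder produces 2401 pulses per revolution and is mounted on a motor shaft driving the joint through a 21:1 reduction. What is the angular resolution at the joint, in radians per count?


counts per rev = 2401
effective counts at joint = 2401 * 21 = 50421
resolution = 2*pi / 50421
= 1.2461e-04 rad/count


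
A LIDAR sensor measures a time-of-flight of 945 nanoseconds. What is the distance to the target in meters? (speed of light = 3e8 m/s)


tof = 945 ns = 9.45e-07 s
dist = c * tof / 2
= 3e8 * 9.45e-07 / 2
= 141.75 m


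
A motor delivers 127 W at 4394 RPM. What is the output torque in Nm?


omega = 4394 * 2*pi/60 = 460.1386 rad/s
tau = P / omega = 127 / 460.1386
= 0.276 Nm


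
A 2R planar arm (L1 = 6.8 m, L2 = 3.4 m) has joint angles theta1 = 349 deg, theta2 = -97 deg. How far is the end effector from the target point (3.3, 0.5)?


End effector via forward kinematics:
x = L1*cos(t1) + L2*cos(t1+t2) = 5.6244
y = L1*sin(t1) + L2*sin(t1+t2) = -4.5311
Distance to target:
d = sqrt((3.3 - 5.6244)^2 + (0.5 - -4.5311)^2)
= sqrt(5.4029 + 25.3119)
= 5.5421 m


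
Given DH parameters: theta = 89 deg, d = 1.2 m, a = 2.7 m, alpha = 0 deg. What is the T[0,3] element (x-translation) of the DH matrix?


T[0,3] = a * cos(theta)
= 2.7 * cos(89 deg)
= 2.7 * 0.0175
= 0.0471


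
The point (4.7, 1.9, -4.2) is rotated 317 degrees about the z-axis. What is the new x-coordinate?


Rotation about z-axis: x' = x*cos(theta) - y*sin(theta)
= 4.7 * 0.7314 - 1.9 * -0.682
= 4.7332


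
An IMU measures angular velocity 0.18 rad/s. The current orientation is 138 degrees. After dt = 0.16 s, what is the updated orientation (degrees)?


delta_theta = w * dt = 0.18 * 0.16 = 0.0288 rad
= 1.6501 deg
theta_new = 138 + 1.6501 = 139.6501 deg


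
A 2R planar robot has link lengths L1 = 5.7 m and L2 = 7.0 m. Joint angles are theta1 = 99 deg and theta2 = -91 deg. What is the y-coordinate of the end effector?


Convert angles to radians: theta1 = 1.7279, theta2 = -1.5882
y = L1*sin(theta1) + L2*sin(theta1+theta2)
y = 5.6298 + 0.9742
y = 6.604


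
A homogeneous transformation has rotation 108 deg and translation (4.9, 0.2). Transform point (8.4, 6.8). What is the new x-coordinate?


x' = cos(theta)*px - sin(theta)*py + tx
= -0.309*8.4 - 0.9511*6.8 + 4.9
= -4.1629


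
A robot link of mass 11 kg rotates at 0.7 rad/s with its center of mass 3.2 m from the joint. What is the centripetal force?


F = m * omega^2 * r
= 11 * 0.7^2 * 3.2
= 11 * 0.49 * 3.2
= 17.248 N


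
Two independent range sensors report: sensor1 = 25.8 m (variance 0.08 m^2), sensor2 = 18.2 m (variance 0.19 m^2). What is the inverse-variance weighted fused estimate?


w1 = (1/var1) / (1/var1 + 1/var2)
   = 12.5 / (12.5 + 5.2632) = 0.7037
w2 = 1 - w1 = 0.2963
fused = w1*s1 + w2*s2 = 18.1556 + 5.3926
= 23.5481 m


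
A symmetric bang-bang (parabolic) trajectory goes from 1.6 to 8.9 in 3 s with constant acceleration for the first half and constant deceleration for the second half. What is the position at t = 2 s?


Symmetric rest-to-rest: each phase covers (pf-p0)/2 in time T/2. 0.5*a*(T/2)^2 = (pf-p0)/2 => a = 4*(pf-p0)/T^2
a = 4*(8.9-1.6)/3^2 = 3.2444
t = 2 is in the deceleration phase (t > T/2).
p = pf - 0.5*a*(T-t)^2 = 8.9 - 0.5*3.2444*1^2
= 7.2778


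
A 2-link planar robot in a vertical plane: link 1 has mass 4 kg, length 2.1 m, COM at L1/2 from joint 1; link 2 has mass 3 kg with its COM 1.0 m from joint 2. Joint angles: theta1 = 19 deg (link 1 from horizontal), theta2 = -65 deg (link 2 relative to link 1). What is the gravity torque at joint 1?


Horizontal distance from joint 1 to link-1 COM:
  x_c1 = (L1/2)*cos(t1) = 1.05 * 0.9455 = 0.9928 m
Horizontal distance from joint 1 to link-2 COM:
  x_c2 = L1*cos(t1) + Lc2*cos(t1+t2)
       = 2.1*0.9455 + 1.0*0.6947 = 2.6802 m
tau1 = m1*g*x_c1 + m2*g*x_c2
     = 4*9.81*0.9928 + 3*9.81*2.6802
     = 38.9573 + 78.8797
     = 117.8369 Nm


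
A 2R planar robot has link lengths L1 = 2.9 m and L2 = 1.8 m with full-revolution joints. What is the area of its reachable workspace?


r_max = L1 + L2 = 4.7 m
r_min = |L1 - L2| = 1.1 m
Area = pi*(r_max^2 - r_min^2)
= pi*(22.09 - 1.21)
= pi * 20.88
= 65.5965 m^2


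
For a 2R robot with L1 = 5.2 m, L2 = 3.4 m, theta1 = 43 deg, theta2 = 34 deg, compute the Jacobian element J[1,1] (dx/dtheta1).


J[1,1] = -L1*sin(t1) - L2*sin(t1+t2)
= -5.2*sin(43) - 3.4*sin(77)
= -6.8592


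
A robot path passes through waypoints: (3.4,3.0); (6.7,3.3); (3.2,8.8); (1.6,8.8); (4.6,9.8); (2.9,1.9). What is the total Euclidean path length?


Segment lengths:
  seg1 = sqrt((3.3)^2 + (0.3)^2) = 3.3136
  seg2 = sqrt((-3.5)^2 + (5.5)^2) = 6.5192
  seg3 = sqrt((-1.6)^2 + (0.0)^2) = 1.6
  seg4 = sqrt((3.0)^2 + (1.0)^2) = 3.1623
  seg5 = sqrt((-1.7)^2 + (-7.9)^2) = 8.0808
Total = 22.6759


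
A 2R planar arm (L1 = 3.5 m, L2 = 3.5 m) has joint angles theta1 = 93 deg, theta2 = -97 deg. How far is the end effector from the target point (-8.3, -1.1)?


End effector via forward kinematics:
x = L1*cos(t1) + L2*cos(t1+t2) = 3.3083
y = L1*sin(t1) + L2*sin(t1+t2) = 3.2511
Distance to target:
d = sqrt((-8.3 - 3.3083)^2 + (-1.1 - 3.2511)^2)
= sqrt(134.7526 + 18.9317)
= 12.3969 m


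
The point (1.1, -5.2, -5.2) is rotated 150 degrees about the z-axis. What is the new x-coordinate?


Rotation about z-axis: x' = x*cos(theta) - y*sin(theta)
= 1.1 * -0.866 - -5.2 * 0.5
= 1.6474


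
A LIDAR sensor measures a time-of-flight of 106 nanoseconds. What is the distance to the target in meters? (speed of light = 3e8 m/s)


tof = 106 ns = 1.06e-07 s
dist = c * tof / 2
= 3e8 * 1.06e-07 / 2
= 15.9 m


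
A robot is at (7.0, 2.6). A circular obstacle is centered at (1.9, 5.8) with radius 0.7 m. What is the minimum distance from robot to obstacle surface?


center_dist = sqrt((7.0-1.9)^2 + (2.6-5.8)^2)
= sqrt(26.01 + 10.24)
= 6.0208
min_dist = center_dist - radius = 6.0208 - 0.7 = 5.3208 m


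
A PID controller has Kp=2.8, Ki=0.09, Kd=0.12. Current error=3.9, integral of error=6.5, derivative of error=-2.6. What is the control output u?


u = Kp*e + Ki*int(e) + Kd*de/dt
= 2.8*3.9 + 0.09*6.5 + 0.12*(-2.6)
= 10.92 + 0.585 + -0.312
= 11.193


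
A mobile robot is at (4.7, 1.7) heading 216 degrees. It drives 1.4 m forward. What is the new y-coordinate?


y_new = y0 + d*sin(theta)
= 1.7 + 1.4*sin(216)
= 1.7 + -0.8229
= 0.8771


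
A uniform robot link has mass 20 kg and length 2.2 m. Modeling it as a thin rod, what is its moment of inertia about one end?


I = (1/3) * m * L^2
= (1/3) * 20 * 2.2^2
= 0.333333 * 20 * 4.84
= 32.2667 kg*m^2


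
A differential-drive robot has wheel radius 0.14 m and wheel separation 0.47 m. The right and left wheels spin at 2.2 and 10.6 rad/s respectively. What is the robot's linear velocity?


vR = r*wR = 0.14*2.2 = 0.308 m/s
vL = r*wL = 0.14*10.6 = 1.484 m/s
v = (vR+vL)/2 = 0.896 m/s
omega = (vR-vL)/L = -2.5021 rad/s
linear velocity = 0.896 m/s


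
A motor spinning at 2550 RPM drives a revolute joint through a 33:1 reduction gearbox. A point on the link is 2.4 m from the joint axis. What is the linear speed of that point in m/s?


omega_motor = 2550 * 2*pi/60 = 267.0354 rad/s
omega_joint = omega_motor / 33 = 8.092 rad/s
v = omega_joint * r = 8.092 * 2.4
= 19.4208 m/s
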